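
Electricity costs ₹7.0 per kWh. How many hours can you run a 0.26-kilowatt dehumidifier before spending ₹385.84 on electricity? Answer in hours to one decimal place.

Energy available = ₹385.84 ÷ ₹7.0/kWh = 55.12 kWh
Hours = 55.12 kWh ÷ 0.26 kW = 212.0 h

212.0 h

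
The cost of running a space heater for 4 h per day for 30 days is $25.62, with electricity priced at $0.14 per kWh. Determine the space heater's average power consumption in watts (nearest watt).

1525 W

Energy = $25.62 ÷ $0.14/kWh = 183 kWh
Runtime = 4 h/day × 30 days = 120 h
Power = 183 kWh ÷ 120 h = 1.525 kW = 1525 W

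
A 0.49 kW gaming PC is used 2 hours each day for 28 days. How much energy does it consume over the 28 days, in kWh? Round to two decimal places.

Runtime = 2 h/day × 28 days = 56 h
Energy = 0.49 kW × 56 h = 27.44 kWh

27.44 kWh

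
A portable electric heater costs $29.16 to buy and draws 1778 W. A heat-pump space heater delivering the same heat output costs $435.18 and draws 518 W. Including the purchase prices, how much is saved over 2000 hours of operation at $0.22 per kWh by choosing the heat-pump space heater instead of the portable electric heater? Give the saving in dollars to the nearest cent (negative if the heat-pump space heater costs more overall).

$148.38

portable electric heater: $29.16 + (1778/1000) kW × 2000 h × $0.22 = $29.16 + $782.32 = $811.48
heat-pump space heater: $435.18 + (518/1000) kW × 2000 h × $0.22 = $435.18 + $227.92 = $663.1
Saving = $811.48 − $663.1 = $148.38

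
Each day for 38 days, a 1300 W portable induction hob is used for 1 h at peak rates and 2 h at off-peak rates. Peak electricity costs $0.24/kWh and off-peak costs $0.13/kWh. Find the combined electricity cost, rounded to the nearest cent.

$24.70

Peak energy = 1.3 kW × 1 h × 38 = 49.4 kWh
Off-peak energy = 1.3 kW × 2 h × 38 = 98.8 kWh
Cost = 49.4 × $0.24 + 98.8 × $0.13 = $11.856 + $12.844 = $24.70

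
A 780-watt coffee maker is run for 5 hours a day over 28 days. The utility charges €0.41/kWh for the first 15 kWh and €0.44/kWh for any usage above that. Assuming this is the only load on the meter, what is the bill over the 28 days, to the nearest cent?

Runtime = 5 h/day × 28 days = 140 h
Energy = 0.78 kW × 140 h = 109.2 kWh
Tier 1 (0–15 kWh): 15 × €0.41 = €6.15
Above 15 kWh: 94.2 × €0.44 = €41.448
Bill = €47.60

€47.60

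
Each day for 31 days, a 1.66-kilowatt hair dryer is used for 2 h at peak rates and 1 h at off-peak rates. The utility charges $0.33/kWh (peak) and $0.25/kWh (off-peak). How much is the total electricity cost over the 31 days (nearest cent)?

$46.83

Peak energy = 1.66 kW × 2 h × 31 = 102.92 kWh
Off-peak energy = 1.66 kW × 1 h × 31 = 51.46 kWh
Cost = 102.92 × $0.33 + 51.46 × $0.25 = $33.9636 + $12.865 = $46.83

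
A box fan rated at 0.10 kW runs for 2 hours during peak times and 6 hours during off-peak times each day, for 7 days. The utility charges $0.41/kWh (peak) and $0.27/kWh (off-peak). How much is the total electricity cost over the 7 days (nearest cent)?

Peak energy = 0.1 kW × 2 h × 7 = 1.4 kWh
Off-peak energy = 0.1 kW × 6 h × 7 = 4.2 kWh
Cost = 1.4 × $0.41 + 4.2 × $0.27 = $0.574 + $1.134 = $1.71

$1.71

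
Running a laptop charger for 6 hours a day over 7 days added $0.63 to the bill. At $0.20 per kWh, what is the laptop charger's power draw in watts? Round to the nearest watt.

Energy = $0.63 ÷ $0.20/kWh = 3.15 kWh
Runtime = 6 h/day × 7 days = 42 h
Power = 3.15 kWh ÷ 42 h = 0.075 kW = 75 W

75 W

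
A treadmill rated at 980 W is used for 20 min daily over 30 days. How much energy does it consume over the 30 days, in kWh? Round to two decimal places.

Runtime = 20 min × 30 = 600 min = 10 h
Energy = 0.98 kW × 10 h = 9.8 kWh

9.80 kWh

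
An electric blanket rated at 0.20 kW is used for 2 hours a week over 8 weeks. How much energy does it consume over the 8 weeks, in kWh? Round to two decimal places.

Runtime = 2 h/week × 8 weeks = 16 h
Energy = 0.2 kW × 16 h = 3.2 kWh

3.20 kWh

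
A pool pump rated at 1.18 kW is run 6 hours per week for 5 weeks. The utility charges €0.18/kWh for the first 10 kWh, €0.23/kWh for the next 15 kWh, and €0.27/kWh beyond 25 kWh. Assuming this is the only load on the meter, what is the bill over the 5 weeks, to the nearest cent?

€8.06

Runtime = 6 h/week × 5 weeks = 30 h
Energy = 1.18 kW × 30 h = 35.4 kWh
Tier 1 (0–10 kWh): 10 × €0.18 = €1.8
Tier 2 (10–25 kWh): 15 × €0.23 = €3.45
Above 25 kWh: 10.4 × €0.27 = €2.808
Bill = €8.06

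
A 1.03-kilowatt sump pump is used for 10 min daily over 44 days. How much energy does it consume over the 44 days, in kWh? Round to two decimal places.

Runtime = 10 min × 44 = 440 min = 7.333333… h
Energy = 1.03 kW × 7.333333… h = 7.553333… kWh ≈ 7.55 kWh

7.55 kWh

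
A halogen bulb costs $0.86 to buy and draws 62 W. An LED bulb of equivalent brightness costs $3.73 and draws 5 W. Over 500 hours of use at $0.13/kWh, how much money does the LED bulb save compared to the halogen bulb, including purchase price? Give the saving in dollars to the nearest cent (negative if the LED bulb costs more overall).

halogen bulb: $0.86 + (62/1000) kW × 500 h × $0.13 = $0.86 + $4.03 = $4.89
LED bulb: $3.73 + (5/1000) kW × 500 h × $0.13 = $3.73 + $0.325 = $4.055
Saving = $4.89 − $4.055 = $0.835 → $0.84

$0.84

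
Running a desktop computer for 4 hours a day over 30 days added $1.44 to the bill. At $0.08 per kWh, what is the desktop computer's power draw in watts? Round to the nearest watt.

Energy = $1.44 ÷ $0.08/kWh = 18 kWh
Runtime = 4 h/day × 30 days = 120 h
Power = 18 kWh ÷ 120 h = 0.15 kW = 150 W

150 W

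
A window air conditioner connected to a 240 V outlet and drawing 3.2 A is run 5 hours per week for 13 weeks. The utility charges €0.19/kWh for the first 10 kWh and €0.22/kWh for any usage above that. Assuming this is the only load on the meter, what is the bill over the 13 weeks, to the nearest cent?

€10.68

Power = 3.2 A × 240 V = 768 W = 0.768 kW
Runtime = 5 h/week × 13 weeks = 65 h
Energy = 0.768 kW × 65 h = 49.92 kWh
Tier 1 (0–10 kWh): 10 × €0.19 = €1.9
Above 10 kWh: 39.92 × €0.22 = €8.7824
Bill = €10.68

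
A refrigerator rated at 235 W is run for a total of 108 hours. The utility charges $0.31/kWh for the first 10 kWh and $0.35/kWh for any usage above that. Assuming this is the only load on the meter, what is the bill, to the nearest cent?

$8.48

Energy = 0.235 kW × 108 h = 25.38 kWh
Tier 1 (0–10 kWh): 10 × $0.31 = $3.1
Above 10 kWh: 15.38 × $0.35 = $5.383
Bill = $8.48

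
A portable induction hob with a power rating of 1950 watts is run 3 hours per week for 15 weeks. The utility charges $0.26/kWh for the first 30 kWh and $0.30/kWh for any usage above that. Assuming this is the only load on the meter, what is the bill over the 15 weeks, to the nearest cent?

$25.13

Runtime = 3 h/week × 15 weeks = 45 h
Energy = 1.95 kW × 45 h = 87.75 kWh
Tier 1 (0–30 kWh): 30 × $0.26 = $7.8
Above 30 kWh: 57.75 × $0.30 = $17.325
Bill = $25.13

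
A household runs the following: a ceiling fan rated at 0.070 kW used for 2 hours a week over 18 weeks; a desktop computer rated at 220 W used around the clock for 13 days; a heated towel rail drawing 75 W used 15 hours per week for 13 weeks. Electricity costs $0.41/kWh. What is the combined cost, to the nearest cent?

$35.17

ceiling fan: Runtime = 2 h/week × 18 weeks = 36 h
ceiling fan: 0.07 kW × 36 h = 2.52 kWh
desktop computer: Runtime = 24 h × 13 = 312 h
desktop computer: 0.22 kW × 312 h = 68.64 kWh
heated towel rail: Runtime = 15 h/week × 13 weeks = 195 h
heated towel rail: 0.075 kW × 195 h = 14.625 kWh
Total energy = 85.785 kWh
Cost = 85.785 × $0.41 = $35.17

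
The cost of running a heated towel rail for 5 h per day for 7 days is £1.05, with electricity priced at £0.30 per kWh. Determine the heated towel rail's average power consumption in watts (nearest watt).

Energy = £1.05 ÷ £0.30/kWh = 3.5 kWh
Runtime = 5 h/day × 7 days = 35 h
Power = 3.5 kWh ÷ 35 h = 0.1 kW = 100 W

100 W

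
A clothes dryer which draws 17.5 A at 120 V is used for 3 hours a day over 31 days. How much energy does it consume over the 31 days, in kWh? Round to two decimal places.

195.30 kWh

Power = 17.5 A × 120 V = 2100 W = 2.1 kW
Runtime = 3 h/day × 31 days = 93 h
Energy = 2.1 kW × 93 h = 195.3 kWh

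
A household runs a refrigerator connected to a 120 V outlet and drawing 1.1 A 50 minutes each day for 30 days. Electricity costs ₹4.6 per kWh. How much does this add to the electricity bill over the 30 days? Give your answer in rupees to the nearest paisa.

₹15.18

Power = 1.1 A × 120 V = 132 W = 0.132 kW
Runtime = 50 min × 30 = 1500 min = 25 h
Energy = 0.132 kW × 25 h = 3.3 kWh
Cost = 3.3 kWh × ₹4.6/kWh = ₹15.18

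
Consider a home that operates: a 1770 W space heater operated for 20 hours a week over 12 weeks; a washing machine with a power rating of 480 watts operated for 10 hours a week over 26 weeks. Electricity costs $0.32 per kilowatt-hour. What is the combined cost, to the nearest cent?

$175.87

space heater: Runtime = 20 h/week × 12 weeks = 240 h
space heater: 1.77 kW × 240 h = 424.8 kWh
washing machine: Runtime = 10 h/week × 26 weeks = 260 h
washing machine: 0.48 kW × 260 h = 124.8 kWh
Total energy = 549.6 kWh
Cost = 549.6 × $0.32 = $175.87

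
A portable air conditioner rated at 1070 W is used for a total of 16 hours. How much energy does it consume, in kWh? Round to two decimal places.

17.12 kWh

Energy = 1.07 kW × 16 h = 17.12 kWh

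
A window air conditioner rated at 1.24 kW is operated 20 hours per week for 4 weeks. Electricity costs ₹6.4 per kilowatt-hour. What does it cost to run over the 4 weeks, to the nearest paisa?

Runtime = 20 h/week × 4 weeks = 80 h
Energy = 1.24 kW × 80 h = 99.2 kWh
Cost = 99.2 kWh × ₹6.4/kWh = ₹634.88

₹634.88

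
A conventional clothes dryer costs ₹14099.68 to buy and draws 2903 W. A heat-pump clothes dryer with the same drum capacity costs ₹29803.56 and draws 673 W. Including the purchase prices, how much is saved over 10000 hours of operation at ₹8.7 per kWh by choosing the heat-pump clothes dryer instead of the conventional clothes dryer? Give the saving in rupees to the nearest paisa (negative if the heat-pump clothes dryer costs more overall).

conventional clothes dryer: ₹14099.68 + (2903/1000) kW × 10000 h × ₹8.7 = ₹14099.68 + ₹252561 = ₹266660.68
heat-pump clothes dryer: ₹29803.56 + (673/1000) kW × 10000 h × ₹8.7 = ₹29803.56 + ₹58551 = ₹88354.56
Saving = ₹266660.68 − ₹88354.56 = ₹178306.12

₹178306.12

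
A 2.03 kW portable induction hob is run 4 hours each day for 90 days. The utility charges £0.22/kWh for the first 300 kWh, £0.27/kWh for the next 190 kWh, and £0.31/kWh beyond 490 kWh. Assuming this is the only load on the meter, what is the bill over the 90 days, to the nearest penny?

£191.95

Runtime = 4 h/day × 90 days = 360 h
Energy = 2.03 kW × 360 h = 730.8 kWh
Tier 1 (0–300 kWh): 300 × £0.22 = £66
Tier 2 (300–490 kWh): 190 × £0.27 = £51.3
Above 490 kWh: 240.8 × £0.31 = £74.648
Bill = £191.95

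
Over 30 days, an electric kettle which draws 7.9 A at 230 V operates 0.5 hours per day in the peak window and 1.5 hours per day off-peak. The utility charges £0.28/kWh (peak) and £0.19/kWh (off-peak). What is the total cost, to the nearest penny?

Power = 7.9 A × 230 V = 1817 W = 1.817 kW
Peak energy = 1.817 kW × 0.5 h × 30 = 27.255 kWh
Off-peak energy = 1.817 kW × 1.5 h × 30 = 81.765 kWh
Cost = 27.255 × £0.28 + 81.765 × £0.19 = £7.6314 + £15.53535 = £23.17

£23.17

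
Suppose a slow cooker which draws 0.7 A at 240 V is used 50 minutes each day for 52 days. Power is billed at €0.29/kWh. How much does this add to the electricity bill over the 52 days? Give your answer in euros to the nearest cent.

Power = 0.7 A × 240 V = 168 W = 0.168 kW
Runtime = 50 min × 52 = 2600 min = 43.333333… h
Energy = 0.168 kW × 43.333333… h = 7.28 kWh
Cost = 7.28 kWh × €0.29/kWh = €2.11

€2.11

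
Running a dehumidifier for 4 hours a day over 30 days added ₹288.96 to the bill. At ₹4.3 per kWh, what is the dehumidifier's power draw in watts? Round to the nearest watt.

560 W

Energy = ₹288.96 ÷ ₹4.3/kWh = 67.2 kWh
Runtime = 4 h/day × 30 days = 120 h
Power = 67.2 kWh ÷ 120 h = 0.56 kW = 560 W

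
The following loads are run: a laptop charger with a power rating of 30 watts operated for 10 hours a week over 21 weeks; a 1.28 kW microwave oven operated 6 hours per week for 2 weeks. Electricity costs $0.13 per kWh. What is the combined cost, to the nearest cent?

laptop charger: Runtime = 10 h/week × 21 weeks = 210 h
laptop charger: 0.03 kW × 210 h = 6.3 kWh
microwave oven: Runtime = 6 h/week × 2 weeks = 12 h
microwave oven: 1.28 kW × 12 h = 15.36 kWh
Total energy = 21.66 kWh
Cost = 21.66 × $0.13 = $2.82

$2.82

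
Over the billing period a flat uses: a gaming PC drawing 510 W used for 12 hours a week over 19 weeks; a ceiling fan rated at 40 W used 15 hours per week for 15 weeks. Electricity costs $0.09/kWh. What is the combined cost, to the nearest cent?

gaming PC: Runtime = 12 h/week × 19 weeks = 228 h
gaming PC: 0.51 kW × 228 h = 116.28 kWh
ceiling fan: Runtime = 15 h/week × 15 weeks = 225 h
ceiling fan: 0.04 kW × 225 h = 9 kWh
Total energy = 125.28 kWh
Cost = 125.28 × $0.09 = $11.28

$11.28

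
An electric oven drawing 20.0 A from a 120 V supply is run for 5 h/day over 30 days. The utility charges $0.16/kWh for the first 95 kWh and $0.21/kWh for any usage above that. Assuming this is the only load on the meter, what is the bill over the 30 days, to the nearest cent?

Power = 20.0 A × 120 V = 2400 W = 2.4 kW
Runtime = 5 h/day × 30 days = 150 h
Energy = 2.4 kW × 150 h = 360 kWh
Tier 1 (0–95 kWh): 95 × $0.16 = $15.2
Above 95 kWh: 265 × $0.21 = $55.65
Bill = $70.85

$70.85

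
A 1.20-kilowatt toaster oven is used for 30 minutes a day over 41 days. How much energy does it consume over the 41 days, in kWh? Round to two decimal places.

Runtime = 30 min × 41 = 1230 min = 20.5 h
Energy = 1.2 kW × 20.5 h = 24.6 kWh

24.60 kWh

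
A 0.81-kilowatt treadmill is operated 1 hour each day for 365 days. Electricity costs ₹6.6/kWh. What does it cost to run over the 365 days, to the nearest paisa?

Runtime = 1 h/day × 365 days = 365 h
Energy = 0.81 kW × 365 h = 295.65 kWh
Cost = 295.65 kWh × ₹6.6/kWh = ₹1951.29

₹1951.29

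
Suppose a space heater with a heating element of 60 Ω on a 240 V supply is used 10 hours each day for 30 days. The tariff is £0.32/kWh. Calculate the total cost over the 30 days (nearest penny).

£92.16

Power = V²/R = 240²/60 = 960 W = 0.96 kW
Runtime = 10 h/day × 30 days = 300 h
Energy = 0.96 kW × 300 h = 288 kWh
Cost = 288 kWh × £0.32/kWh = £92.16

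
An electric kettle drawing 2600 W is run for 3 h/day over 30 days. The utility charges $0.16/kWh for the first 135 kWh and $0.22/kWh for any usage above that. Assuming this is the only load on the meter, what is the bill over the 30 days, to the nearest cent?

Runtime = 3 h/day × 30 days = 90 h
Energy = 2.6 kW × 90 h = 234 kWh
Tier 1 (0–135 kWh): 135 × $0.16 = $21.6
Above 135 kWh: 99 × $0.22 = $21.78
Bill = $43.38

$43.38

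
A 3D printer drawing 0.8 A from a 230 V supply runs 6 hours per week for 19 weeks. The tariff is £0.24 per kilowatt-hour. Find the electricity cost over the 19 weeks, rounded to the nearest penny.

Power = 0.8 A × 230 V = 184 W = 0.184 kW
Runtime = 6 h/week × 19 weeks = 114 h
Energy = 0.184 kW × 114 h = 20.976 kWh
Cost = 20.976 kWh × £0.24/kWh = £5.03

£5.03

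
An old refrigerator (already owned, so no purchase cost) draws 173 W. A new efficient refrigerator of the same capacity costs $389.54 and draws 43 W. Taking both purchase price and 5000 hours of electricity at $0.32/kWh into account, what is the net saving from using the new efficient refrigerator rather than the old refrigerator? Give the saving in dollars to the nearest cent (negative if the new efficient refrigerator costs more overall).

old refrigerator: $0.00 + (173/1000) kW × 5000 h × $0.32 = $0.00 + $276.8 = $276.8
new efficient refrigerator: $389.54 + (43/1000) kW × 5000 h × $0.32 = $389.54 + $68.8 = $458.34
Saving = $276.8 − $458.34 = −$181.54

-$181.54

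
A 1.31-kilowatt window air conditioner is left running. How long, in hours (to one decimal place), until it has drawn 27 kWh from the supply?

Hours = 27 kWh ÷ 1.31 kW = 20.6 h

20.6 h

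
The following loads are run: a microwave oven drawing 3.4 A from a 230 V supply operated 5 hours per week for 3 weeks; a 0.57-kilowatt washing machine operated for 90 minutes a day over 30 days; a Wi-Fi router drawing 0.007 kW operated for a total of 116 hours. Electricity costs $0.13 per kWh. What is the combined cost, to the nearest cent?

$4.96

microwave oven: Power = 3.4 A × 230 V = 782 W = 0.782 kW
microwave oven: Runtime = 5 h/week × 3 weeks = 15 h
microwave oven: 0.782 kW × 15 h = 11.73 kWh
washing machine: Runtime = 90 min × 30 = 2700 min = 45 h
washing machine: 0.57 kW × 45 h = 25.65 kWh
Wi-Fi router: 0.007 kW × 116 h = 0.812 kWh
Total energy = 38.192 kWh
Cost = 38.192 × $0.13 = $4.96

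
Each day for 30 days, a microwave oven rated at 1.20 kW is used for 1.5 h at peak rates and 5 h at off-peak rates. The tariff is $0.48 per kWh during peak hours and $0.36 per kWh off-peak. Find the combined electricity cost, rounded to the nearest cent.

$90.72

Peak energy = 1.2 kW × 1.5 h × 30 = 54 kWh
Off-peak energy = 1.2 kW × 5 h × 30 = 180 kWh
Cost = 54 × $0.48 + 180 × $0.36 = $25.92 + $64.8 = $90.72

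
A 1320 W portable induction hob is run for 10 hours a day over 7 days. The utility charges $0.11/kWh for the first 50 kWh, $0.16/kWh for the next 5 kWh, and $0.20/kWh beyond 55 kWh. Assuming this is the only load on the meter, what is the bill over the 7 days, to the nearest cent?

$13.78

Runtime = 10 h/day × 7 days = 70 h
Energy = 1.32 kW × 70 h = 92.4 kWh
Tier 1 (0–50 kWh): 50 × $0.11 = $5.5
Tier 2 (50–55 kWh): 5 × $0.16 = $0.8
Above 55 kWh: 37.4 × $0.20 = $7.48
Bill = $13.78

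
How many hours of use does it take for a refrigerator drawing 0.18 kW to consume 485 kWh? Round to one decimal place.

2694.4 h

Hours = 485 kWh ÷ 0.18 kW = 2694.4 h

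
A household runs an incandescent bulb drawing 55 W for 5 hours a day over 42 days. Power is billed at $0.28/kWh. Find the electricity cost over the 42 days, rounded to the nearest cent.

$3.23

Runtime = 5 h/day × 42 days = 210 h
Energy = 0.055 kW × 210 h = 11.55 kWh
Cost = 11.55 kWh × $0.28/kWh = $3.23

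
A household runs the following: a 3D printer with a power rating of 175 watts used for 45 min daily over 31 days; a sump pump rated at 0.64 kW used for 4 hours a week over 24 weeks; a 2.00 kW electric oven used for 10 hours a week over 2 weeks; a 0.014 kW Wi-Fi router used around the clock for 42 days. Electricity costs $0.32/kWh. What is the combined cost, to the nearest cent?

$38.28

3D printer: Runtime = 45 min × 31 = 1395 min = 23.25 h
3D printer: 0.175 kW × 23.25 h = 4.06875 kWh
sump pump: Runtime = 4 h/week × 24 weeks = 96 h
sump pump: 0.64 kW × 96 h = 61.44 kWh
electric oven: Runtime = 10 h/week × 2 weeks = 20 h
electric oven: 2 kW × 20 h = 40 kWh
Wi-Fi router: Runtime = 24 h × 42 = 1008 h
Wi-Fi router: 0.014 kW × 1008 h = 14.112 kWh
Total energy = 119.62075 kWh
Cost = 119.62075 × $0.32 = $38.28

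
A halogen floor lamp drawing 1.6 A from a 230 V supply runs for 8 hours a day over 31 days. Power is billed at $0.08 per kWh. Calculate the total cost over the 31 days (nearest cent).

Power = 1.6 A × 230 V = 368 W = 0.368 kW
Runtime = 8 h/day × 31 days = 248 h
Energy = 0.368 kW × 248 h = 91.264 kWh
Cost = 91.264 kWh × $0.08/kWh = $7.30

$7.30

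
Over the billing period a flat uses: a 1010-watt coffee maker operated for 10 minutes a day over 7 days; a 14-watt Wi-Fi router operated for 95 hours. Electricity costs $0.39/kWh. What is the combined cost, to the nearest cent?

$0.98

coffee maker: Runtime = 10 min × 7 = 70 min = 1.166666… h
coffee maker: 1.01 kW × 1.166666… h = 1.178333… kWh
Wi-Fi router: 0.014 kW × 95 h = 1.33 kWh
Total energy = 2.508333… kWh
Cost = 2.508333… × $0.39 = $0.98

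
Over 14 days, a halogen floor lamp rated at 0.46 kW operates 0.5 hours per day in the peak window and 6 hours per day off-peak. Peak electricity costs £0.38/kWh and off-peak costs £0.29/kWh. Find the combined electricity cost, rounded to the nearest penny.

Peak energy = 0.46 kW × 0.5 h × 14 = 3.22 kWh
Off-peak energy = 0.46 kW × 6 h × 14 = 38.64 kWh
Cost = 3.22 × £0.38 + 38.64 × £0.29 = £1.2236 + £11.2056 = £12.43

£12.43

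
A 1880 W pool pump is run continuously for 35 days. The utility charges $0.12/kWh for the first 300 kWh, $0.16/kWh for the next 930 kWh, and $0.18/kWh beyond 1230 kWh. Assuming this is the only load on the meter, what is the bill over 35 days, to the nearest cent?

$247.66

Runtime = 24 h × 35 = 840 h
Energy = 1.88 kW × 840 h = 1579.2 kWh
Tier 1 (0–300 kWh): 300 × $0.12 = $36
Tier 2 (300–1230 kWh): 930 × $0.16 = $148.8
Above 1230 kWh: 349.2 × $0.18 = $62.856
Bill = $247.66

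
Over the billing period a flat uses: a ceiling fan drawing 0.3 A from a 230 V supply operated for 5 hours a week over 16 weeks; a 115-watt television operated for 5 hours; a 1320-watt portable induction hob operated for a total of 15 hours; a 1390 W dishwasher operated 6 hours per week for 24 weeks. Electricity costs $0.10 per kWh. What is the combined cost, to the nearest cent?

$22.61

ceiling fan: Power = 0.3 A × 230 V = 69 W = 0.069 kW
ceiling fan: Runtime = 5 h/week × 16 weeks = 80 h
ceiling fan: 0.069 kW × 80 h = 5.52 kWh
television: 0.115 kW × 5 h = 0.575 kWh
portable induction hob: 1.32 kW × 15 h = 19.8 kWh
dishwasher: Runtime = 6 h/week × 24 weeks = 144 h
dishwasher: 1.39 kW × 144 h = 200.16 kWh
Total energy = 226.055 kWh
Cost = 226.055 × $0.10 = $22.61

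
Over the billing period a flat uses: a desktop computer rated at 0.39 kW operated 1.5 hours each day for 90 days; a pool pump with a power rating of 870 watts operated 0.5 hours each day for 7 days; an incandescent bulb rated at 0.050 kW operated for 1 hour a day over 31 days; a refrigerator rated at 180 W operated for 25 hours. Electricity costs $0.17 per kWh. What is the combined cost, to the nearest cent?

$10.50

desktop computer: Runtime = 1.5 h/day × 90 days = 135 h
desktop computer: 0.39 kW × 135 h = 52.65 kWh
pool pump: Runtime = 0.5 h/day × 7 days = 3.5 h
pool pump: 0.87 kW × 3.5 h = 3.045 kWh
incandescent bulb: Runtime = 1 h/day × 31 days = 31 h
incandescent bulb: 0.05 kW × 31 h = 1.55 kWh
refrigerator: 0.18 kW × 25 h = 4.5 kWh
Total energy = 61.745 kWh
Cost = 61.745 × $0.17 = $10.50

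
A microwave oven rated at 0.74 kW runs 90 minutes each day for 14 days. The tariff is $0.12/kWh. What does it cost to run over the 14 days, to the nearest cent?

$1.86

Runtime = 90 min × 14 = 1260 min = 21 h
Energy = 0.74 kW × 21 h = 15.54 kWh
Cost = 15.54 kWh × $0.12/kWh = $1.86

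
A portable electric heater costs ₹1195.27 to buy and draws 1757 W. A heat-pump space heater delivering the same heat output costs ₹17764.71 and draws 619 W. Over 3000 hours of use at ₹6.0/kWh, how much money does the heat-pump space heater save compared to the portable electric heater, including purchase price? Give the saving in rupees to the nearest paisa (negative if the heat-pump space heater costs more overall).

portable electric heater: ₹1195.27 + (1757/1000) kW × 3000 h × ₹6.0 = ₹1195.27 + ₹31626 = ₹32821.27
heat-pump space heater: ₹17764.71 + (619/1000) kW × 3000 h × ₹6.0 = ₹17764.71 + ₹11142 = ₹28906.71
Saving = ₹32821.27 − ₹28906.71 = ₹3914.56

₹3914.56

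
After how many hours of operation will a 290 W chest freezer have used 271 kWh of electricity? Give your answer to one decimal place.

Hours = 271 kWh ÷ 0.29 kW = 934.5 h

934.5 h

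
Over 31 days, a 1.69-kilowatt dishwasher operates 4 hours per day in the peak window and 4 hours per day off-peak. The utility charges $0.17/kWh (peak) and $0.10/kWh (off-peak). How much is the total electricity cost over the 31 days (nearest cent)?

Peak energy = 1.69 kW × 4 h × 31 = 209.56 kWh
Off-peak energy = 1.69 kW × 4 h × 31 = 209.56 kWh
Cost = 209.56 × $0.17 + 209.56 × $0.10 = $35.6252 + $20.956 = $56.58

$56.58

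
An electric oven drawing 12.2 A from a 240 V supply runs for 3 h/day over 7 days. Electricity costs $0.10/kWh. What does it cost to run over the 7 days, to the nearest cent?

Power = 12.2 A × 240 V = 2928 W = 2.928 kW
Runtime = 3 h/day × 7 days = 21 h
Energy = 2.928 kW × 21 h = 61.488 kWh
Cost = 61.488 kWh × $0.10/kWh = $6.15

$6.15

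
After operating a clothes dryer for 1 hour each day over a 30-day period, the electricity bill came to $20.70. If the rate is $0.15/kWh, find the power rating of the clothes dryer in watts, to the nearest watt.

4600 W

Energy = $20.70 ÷ $0.15/kWh = 138 kWh
Runtime = 1 h/day × 30 days = 30 h
Power = 138 kWh ÷ 30 h = 4.6 kW = 4600 W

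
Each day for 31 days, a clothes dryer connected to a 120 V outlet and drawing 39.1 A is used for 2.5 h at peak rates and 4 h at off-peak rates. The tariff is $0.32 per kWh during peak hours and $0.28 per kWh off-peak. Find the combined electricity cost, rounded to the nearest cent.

Power = 39.1 A × 120 V = 4692 W = 4.692 kW
Peak energy = 4.692 kW × 2.5 h × 31 = 363.63 kWh
Off-peak energy = 4.692 kW × 4 h × 31 = 581.808 kWh
Cost = 363.63 × $0.32 + 581.808 × $0.28 = $116.3616 + $162.90624 = $279.27

$279.27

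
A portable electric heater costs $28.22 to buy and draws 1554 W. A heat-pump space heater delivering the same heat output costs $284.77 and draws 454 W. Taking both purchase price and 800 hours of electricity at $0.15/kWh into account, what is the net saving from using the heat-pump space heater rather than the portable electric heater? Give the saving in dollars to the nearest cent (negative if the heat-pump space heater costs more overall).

-$124.55

portable electric heater: $28.22 + (1554/1000) kW × 800 h × $0.15 = $28.22 + $186.48 = $214.7
heat-pump space heater: $284.77 + (454/1000) kW × 800 h × $0.15 = $284.77 + $54.48 = $339.25
Saving = $214.7 − $339.25 = −$124.55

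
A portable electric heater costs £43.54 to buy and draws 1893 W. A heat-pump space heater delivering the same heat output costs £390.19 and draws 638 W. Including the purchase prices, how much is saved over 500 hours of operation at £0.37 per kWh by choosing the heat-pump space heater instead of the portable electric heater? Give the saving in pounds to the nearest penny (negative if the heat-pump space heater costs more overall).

portable electric heater: £43.54 + (1893/1000) kW × 500 h × £0.37 = £43.54 + £350.205 = £393.745
heat-pump space heater: £390.19 + (638/1000) kW × 500 h × £0.37 = £390.19 + £118.03 = £508.22
Saving = £393.745 − £508.22 = −£114.475 → -£114.48

-£114.48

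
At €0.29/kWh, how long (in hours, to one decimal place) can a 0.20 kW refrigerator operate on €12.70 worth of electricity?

219.0 h

Energy available = €12.70 ÷ €0.29/kWh = 43.7931 kWh
Hours = 43.7931 kWh ÷ 0.2 kW = 219.0 h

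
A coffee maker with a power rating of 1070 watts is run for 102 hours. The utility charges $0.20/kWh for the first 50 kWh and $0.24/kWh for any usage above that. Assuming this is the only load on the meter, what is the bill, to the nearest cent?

Energy = 1.07 kW × 102 h = 109.14 kWh
Tier 1 (0–50 kWh): 50 × $0.20 = $10
Above 50 kWh: 59.14 × $0.24 = $14.1936
Bill = $24.19

$24.19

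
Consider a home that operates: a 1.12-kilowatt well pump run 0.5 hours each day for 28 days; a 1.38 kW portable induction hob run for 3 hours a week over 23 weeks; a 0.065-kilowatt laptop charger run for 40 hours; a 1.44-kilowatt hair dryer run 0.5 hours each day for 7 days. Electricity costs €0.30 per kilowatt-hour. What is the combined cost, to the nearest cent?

well pump: Runtime = 0.5 h/day × 28 days = 14 h
well pump: 1.12 kW × 14 h = 15.68 kWh
portable induction hob: Runtime = 3 h/week × 23 weeks = 69 h
portable induction hob: 1.38 kW × 69 h = 95.22 kWh
laptop charger: 0.065 kW × 40 h = 2.6 kWh
hair dryer: Runtime = 0.5 h/day × 7 days = 3.5 h
hair dryer: 1.44 kW × 3.5 h = 5.04 kWh
Total energy = 118.54 kWh
Cost = 118.54 × €0.30 = €35.56

€35.56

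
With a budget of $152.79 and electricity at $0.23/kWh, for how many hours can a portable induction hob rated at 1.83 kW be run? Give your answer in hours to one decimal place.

363.0 h

Energy available = $152.79 ÷ $0.23/kWh = 664.3043 kWh
Hours = 664.3043 kWh ÷ 1.83 kW = 363.0 h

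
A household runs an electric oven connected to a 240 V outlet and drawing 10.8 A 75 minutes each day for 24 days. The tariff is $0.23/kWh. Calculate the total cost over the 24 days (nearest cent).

$17.88

Power = 10.8 A × 240 V = 2592 W = 2.592 kW
Runtime = 75 min × 24 = 1800 min = 30 h
Energy = 2.592 kW × 30 h = 77.76 kWh
Cost = 77.76 kWh × $0.23/kWh = $17.88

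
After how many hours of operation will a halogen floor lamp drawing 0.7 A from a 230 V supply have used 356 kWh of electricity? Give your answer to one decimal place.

2211.2 h

Power = 0.7 A × 230 V = 161 W = 0.161 kW
Hours = 356 kWh ÷ 0.161 kW = 2211.2 h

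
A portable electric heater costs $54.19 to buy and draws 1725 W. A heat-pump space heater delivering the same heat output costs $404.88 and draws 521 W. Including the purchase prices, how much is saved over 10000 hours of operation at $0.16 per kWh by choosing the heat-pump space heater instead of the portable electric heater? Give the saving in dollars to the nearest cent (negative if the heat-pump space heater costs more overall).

$1575.71

portable electric heater: $54.19 + (1725/1000) kW × 10000 h × $0.16 = $54.19 + $2760 = $2814.19
heat-pump space heater: $404.88 + (521/1000) kW × 10000 h × $0.16 = $404.88 + $833.6 = $1238.48
Saving = $2814.19 − $1238.48 = $1575.71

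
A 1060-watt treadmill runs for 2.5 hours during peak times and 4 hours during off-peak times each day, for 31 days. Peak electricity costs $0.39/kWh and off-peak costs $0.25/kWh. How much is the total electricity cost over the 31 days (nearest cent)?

Peak energy = 1.06 kW × 2.5 h × 31 = 82.15 kWh
Off-peak energy = 1.06 kW × 4 h × 31 = 131.44 kWh
Cost = 82.15 × $0.39 + 131.44 × $0.25 = $32.0385 + $32.86 = $64.90

$64.90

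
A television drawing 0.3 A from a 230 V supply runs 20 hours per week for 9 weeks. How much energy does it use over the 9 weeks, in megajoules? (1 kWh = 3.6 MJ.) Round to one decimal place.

Power = 0.3 A × 230 V = 69 W = 0.069 kW
Runtime = 20 h/week × 9 weeks = 180 h
Energy = 0.069 kW × 180 h = 12.42 kWh
= 12.42 × 3.6 MJ = 44.7 MJ

44.7 MJ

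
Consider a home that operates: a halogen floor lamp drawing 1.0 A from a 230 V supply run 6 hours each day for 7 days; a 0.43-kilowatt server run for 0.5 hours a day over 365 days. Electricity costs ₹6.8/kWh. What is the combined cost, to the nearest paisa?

halogen floor lamp: Power = 1.0 A × 230 V = 230 W = 0.23 kW
halogen floor lamp: Runtime = 6 h/day × 7 days = 42 h
halogen floor lamp: 0.23 kW × 42 h = 9.66 kWh
server: Runtime = 0.5 h/day × 365 days = 182.5 h
server: 0.43 kW × 182.5 h = 78.475 kWh
Total energy = 88.135 kWh
Cost = 88.135 × ₹6.8 = ₹599.32

₹599.32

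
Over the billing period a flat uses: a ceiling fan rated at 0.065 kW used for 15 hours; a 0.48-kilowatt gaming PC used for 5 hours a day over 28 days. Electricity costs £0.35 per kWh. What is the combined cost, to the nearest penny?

ceiling fan: 0.065 kW × 15 h = 0.975 kWh
gaming PC: Runtime = 5 h/day × 28 days = 140 h
gaming PC: 0.48 kW × 140 h = 67.2 kWh
Total energy = 68.175 kWh
Cost = 68.175 × £0.35 = £23.86

£23.86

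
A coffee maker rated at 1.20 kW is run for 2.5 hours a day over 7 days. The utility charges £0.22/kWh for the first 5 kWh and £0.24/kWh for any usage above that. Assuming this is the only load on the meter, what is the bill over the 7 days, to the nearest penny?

£4.94

Runtime = 2.5 h/day × 7 days = 17.5 h
Energy = 1.2 kW × 17.5 h = 21 kWh
Tier 1 (0–5 kWh): 5 × £0.22 = £1.1
Above 5 kWh: 16 × £0.24 = £3.84
Bill = £4.94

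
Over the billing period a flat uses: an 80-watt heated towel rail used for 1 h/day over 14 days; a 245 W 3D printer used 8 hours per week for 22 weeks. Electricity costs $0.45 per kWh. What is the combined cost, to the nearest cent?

heated towel rail: Runtime = 1 h/day × 14 days = 14 h
heated towel rail: 0.08 kW × 14 h = 1.12 kWh
3D printer: Runtime = 8 h/week × 22 weeks = 176 h
3D printer: 0.245 kW × 176 h = 43.12 kWh
Total energy = 44.24 kWh
Cost = 44.24 × $0.45 = $19.91

$19.91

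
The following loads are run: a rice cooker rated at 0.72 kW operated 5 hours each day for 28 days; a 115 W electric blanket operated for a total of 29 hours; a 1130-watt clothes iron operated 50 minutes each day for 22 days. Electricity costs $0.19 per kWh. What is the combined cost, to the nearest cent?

rice cooker: Runtime = 5 h/day × 28 days = 140 h
rice cooker: 0.72 kW × 140 h = 100.8 kWh
electric blanket: 0.115 kW × 29 h = 3.335 kWh
clothes iron: Runtime = 50 min × 22 = 1100 min = 18.333333… h
clothes iron: 1.13 kW × 18.333333… h = 20.716666… kWh
Total energy = 124.851666… kWh
Cost = 124.851666… × $0.19 = $23.72

$23.72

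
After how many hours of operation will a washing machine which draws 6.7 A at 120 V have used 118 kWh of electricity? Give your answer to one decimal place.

Power = 6.7 A × 120 V = 804 W = 0.804 kW
Hours = 118 kWh ÷ 0.804 kW = 146.8 h

146.8 h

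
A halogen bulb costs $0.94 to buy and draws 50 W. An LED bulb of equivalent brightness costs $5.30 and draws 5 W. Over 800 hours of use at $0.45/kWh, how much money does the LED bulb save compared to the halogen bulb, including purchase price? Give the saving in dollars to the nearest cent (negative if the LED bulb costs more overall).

$11.84

halogen bulb: $0.94 + (50/1000) kW × 800 h × $0.45 = $0.94 + $18 = $18.94
LED bulb: $5.30 + (5/1000) kW × 800 h × $0.45 = $5.30 + $1.8 = $7.1
Saving = $18.94 − $7.1 = $11.84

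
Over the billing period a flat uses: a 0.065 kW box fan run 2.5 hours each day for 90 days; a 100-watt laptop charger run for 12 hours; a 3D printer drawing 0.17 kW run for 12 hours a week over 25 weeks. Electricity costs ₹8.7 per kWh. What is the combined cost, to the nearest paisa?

₹581.38

box fan: Runtime = 2.5 h/day × 90 days = 225 h
box fan: 0.065 kW × 225 h = 14.625 kWh
laptop charger: 0.1 kW × 12 h = 1.2 kWh
3D printer: Runtime = 12 h/week × 25 weeks = 300 h
3D printer: 0.17 kW × 300 h = 51 kWh
Total energy = 66.825 kWh
Cost = 66.825 × ₹8.7 = ₹581.38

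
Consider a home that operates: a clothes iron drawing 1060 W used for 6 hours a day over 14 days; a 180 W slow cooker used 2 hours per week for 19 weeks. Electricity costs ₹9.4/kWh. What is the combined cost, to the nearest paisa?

₹901.27

clothes iron: Runtime = 6 h/day × 14 days = 84 h
clothes iron: 1.06 kW × 84 h = 89.04 kWh
slow cooker: Runtime = 2 h/week × 19 weeks = 38 h
slow cooker: 0.18 kW × 38 h = 6.84 kWh
Total energy = 95.88 kWh
Cost = 95.88 × ₹9.4 = ₹901.27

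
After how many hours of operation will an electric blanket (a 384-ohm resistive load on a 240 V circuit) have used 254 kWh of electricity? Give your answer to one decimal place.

1693.3 h

Power = V²/R = 240²/384 = 150 W = 0.15 kW
Hours = 254 kWh ÷ 0.15 kW = 1693.3 h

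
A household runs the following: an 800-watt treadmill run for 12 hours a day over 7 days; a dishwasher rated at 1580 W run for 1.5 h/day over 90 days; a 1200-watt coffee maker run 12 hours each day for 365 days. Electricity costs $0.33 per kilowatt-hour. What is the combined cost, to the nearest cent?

treadmill: Runtime = 12 h/day × 7 days = 84 h
treadmill: 0.8 kW × 84 h = 67.2 kWh
dishwasher: Runtime = 1.5 h/day × 90 days = 135 h
dishwasher: 1.58 kW × 135 h = 213.3 kWh
coffee maker: Runtime = 12 h/day × 365 days = 4380 h
coffee maker: 1.2 kW × 4380 h = 5256 kWh
Total energy = 5536.5 kWh
Cost = 5536.5 × $0.33 = $1827.05

$1827.05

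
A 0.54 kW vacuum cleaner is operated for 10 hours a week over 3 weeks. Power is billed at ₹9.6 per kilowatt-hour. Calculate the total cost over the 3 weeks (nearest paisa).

Runtime = 10 h/week × 3 weeks = 30 h
Energy = 0.54 kW × 30 h = 16.2 kWh
Cost = 16.2 kWh × ₹9.6/kWh = ₹155.52

₹155.52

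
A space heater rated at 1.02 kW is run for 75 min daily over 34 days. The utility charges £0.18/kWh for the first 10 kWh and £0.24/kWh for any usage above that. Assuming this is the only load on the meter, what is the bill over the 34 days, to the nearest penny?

£9.80

Runtime = 75 min × 34 = 2550 min = 42.5 h
Energy = 1.02 kW × 42.5 h = 43.35 kWh
Tier 1 (0–10 kWh): 10 × £0.18 = £1.8
Above 10 kWh: 33.35 × £0.24 = £8.004
Bill = £9.80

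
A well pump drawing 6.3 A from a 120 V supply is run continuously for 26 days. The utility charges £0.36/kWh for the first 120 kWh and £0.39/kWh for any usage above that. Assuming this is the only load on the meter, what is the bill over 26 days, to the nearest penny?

Power = 6.3 A × 120 V = 756 W = 0.756 kW
Runtime = 24 h × 26 = 624 h
Energy = 0.756 kW × 624 h = 471.744 kWh
Tier 1 (0–120 kWh): 120 × £0.36 = £43.2
Above 120 kWh: 351.744 × £0.39 = £137.18016
Bill = £180.38

£180.38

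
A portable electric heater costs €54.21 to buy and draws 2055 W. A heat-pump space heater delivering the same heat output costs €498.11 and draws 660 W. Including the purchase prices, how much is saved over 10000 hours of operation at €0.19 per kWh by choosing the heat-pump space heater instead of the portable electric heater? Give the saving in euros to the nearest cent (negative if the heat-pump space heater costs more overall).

portable electric heater: €54.21 + (2055/1000) kW × 10000 h × €0.19 = €54.21 + €3904.5 = €3958.71
heat-pump space heater: €498.11 + (660/1000) kW × 10000 h × €0.19 = €498.11 + €1254 = €1752.11
Saving = €3958.71 − €1752.11 = €2206.6

€2206.60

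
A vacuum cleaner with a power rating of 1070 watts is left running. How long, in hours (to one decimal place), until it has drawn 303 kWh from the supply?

Hours = 303 kWh ÷ 1.07 kW = 283.2 h

283.2 h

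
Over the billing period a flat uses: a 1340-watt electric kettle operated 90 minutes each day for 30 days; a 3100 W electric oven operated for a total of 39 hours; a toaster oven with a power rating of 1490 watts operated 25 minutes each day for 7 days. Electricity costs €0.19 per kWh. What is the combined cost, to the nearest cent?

electric kettle: Runtime = 90 min × 30 = 2700 min = 45 h
electric kettle: 1.34 kW × 45 h = 60.3 kWh
electric oven: 3.1 kW × 39 h = 120.9 kWh
toaster oven: Runtime = 25 min × 7 = 175 min = 2.916666… h
toaster oven: 1.49 kW × 2.916666… h = 4.345833… kWh
Total energy = 185.545833… kWh
Cost = 185.545833… × €0.19 = €35.25

€35.25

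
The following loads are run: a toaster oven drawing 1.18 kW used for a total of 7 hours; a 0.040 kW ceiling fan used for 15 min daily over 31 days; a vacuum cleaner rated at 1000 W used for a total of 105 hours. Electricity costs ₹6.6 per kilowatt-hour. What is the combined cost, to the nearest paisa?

toaster oven: 1.18 kW × 7 h = 8.26 kWh
ceiling fan: Runtime = 15 min × 31 = 465 min = 7.75 h
ceiling fan: 0.04 kW × 7.75 h = 0.31 kWh
vacuum cleaner: 1 kW × 105 h = 105 kWh
Total energy = 113.57 kWh
Cost = 113.57 × ₹6.6 = ₹749.56

₹749.56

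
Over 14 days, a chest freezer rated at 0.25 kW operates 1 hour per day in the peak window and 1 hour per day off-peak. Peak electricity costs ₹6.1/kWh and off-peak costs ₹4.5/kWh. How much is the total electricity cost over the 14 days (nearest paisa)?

₹37.10

Peak energy = 0.25 kW × 1 h × 14 = 3.5 kWh
Off-peak energy = 0.25 kW × 1 h × 14 = 3.5 kWh
Cost = 3.5 × ₹6.1 + 3.5 × ₹4.5 = ₹21.35 + ₹15.75 = ₹37.10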